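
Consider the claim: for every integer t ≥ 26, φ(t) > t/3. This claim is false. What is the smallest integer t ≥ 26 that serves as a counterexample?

t = 30

The first 4 eligible values, up to t = 29, all satisfy the conclusion.
t = 30: φ(30) = 8 and 30/3 = 10, so φ(30) ≤ 30/3.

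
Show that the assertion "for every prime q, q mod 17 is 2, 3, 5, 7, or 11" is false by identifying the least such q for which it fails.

A counterexample is any prime q such that the claim fails; we check each in order.
For q = 2, 3, 5, 7, 11 the conclusion holds.
q = 13: 13 mod 17 = 13 — not in {2, 3, 5, 7, 11}.

q = 13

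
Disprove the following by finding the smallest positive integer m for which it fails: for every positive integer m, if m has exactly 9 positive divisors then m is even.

We need the least positive integer m for which m has exactly 9 positive divisors but m is odd.
m = 36: divisors of 36: 9 divisors; 36 is even.
m = 100: divisors of 100: 9 divisors; 100 is even.
m = 196: divisors of 196: 9 divisors; 196 is even.
m = 225: divisors of 225: 9 divisors; 225 is odd.

m = 225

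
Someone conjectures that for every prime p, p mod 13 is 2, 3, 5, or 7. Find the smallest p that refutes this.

A counterexample is any prime p such that the claim fails; we check each in order.
The first 4 eligible values, up to p = 7, all satisfy the conclusion.
p = 11: 11 mod 13 = 11 — not in {2, 3, 5, 7}.
So p = 11 is the smallest counterexample.

p = 11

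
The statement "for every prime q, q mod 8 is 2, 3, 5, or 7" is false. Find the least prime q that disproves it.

q = 17

The first 6 eligible values, up to q = 13, all satisfy the conclusion.
q = 17: 17 mod 8 = 1 — not in {2, 3, 5, 7}.
Thus q = 17 disproves the claim, and no smaller q works.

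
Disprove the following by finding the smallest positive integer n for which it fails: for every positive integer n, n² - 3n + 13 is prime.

A counterexample is any positive integer n such that n² - 3n + 13 is not prime; we check each in order.
The first 11 eligible values, up to n = 11, all satisfy the conclusion.
n = 12: n² - 3n + 13 = 121 = 11 × 11, composite.

n = 12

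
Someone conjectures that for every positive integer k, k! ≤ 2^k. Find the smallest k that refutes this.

k = 4

We need the least positive integer k for which k! > 2^k.
For k = 1, 2, 3 the conclusion holds.
k = 4: k! = 24 and 2^k = 16, so 24 > 16.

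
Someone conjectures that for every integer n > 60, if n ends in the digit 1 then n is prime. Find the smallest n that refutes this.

Check each integer n > 60 in order until n ends in the digit 1 but n is not prime.
For n = 61, 71 the conclusion holds.
n = 81: 81 ends in 1; 81 = 3 × 27, composite.

n = 81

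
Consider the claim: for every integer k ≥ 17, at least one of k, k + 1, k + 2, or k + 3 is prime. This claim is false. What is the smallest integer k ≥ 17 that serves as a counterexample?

k = 24

We need the least integer k ≥ 17 for which k, k + 1, k + 2, k + 3 are all composite.
k = 17: 17 is prime.
k = 18: 19 is prime.
k = 19: 19 is prime.
k = 20: 23 is prime.
k = 21: 23 is prime.
k = 22: 23 is prime.
k = 23: 23 is prime.
k = 24: 24 = 2 × 12; 25 = 5 × 5; 26 = 2 × 13; 27 = 3 × 9 — all composite.
So k = 24 is the smallest counterexample.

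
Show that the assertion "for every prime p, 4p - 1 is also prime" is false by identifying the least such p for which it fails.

p = 7

For p = 2, 3, 5 the conclusion holds.
p = 7: 4p - 1 = 27 = 3 × 9, not prime.
So p = 7 is the smallest counterexample.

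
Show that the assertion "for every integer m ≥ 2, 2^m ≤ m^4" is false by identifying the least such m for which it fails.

We need the least integer m ≥ 2 for which 2^m > m^4.
For m = 2, 3, 4, 5, …, 14, 15, 16 the conclusion holds.
m = 17: 2^m = 131072 and m^4 = 83521, so 131072 > 83521.
Thus m = 17 disproves the claim, and no smaller m works.

m = 17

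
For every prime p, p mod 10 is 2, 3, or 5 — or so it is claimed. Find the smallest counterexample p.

p = 7

We need the least prime p for which the claim fails.
p = 2: 2 mod 10 = 2.
p = 3: 3 mod 10 = 3.
p = 5: 5 mod 10 = 5.
p = 7: 7 mod 10 = 7 — not in {2, 3, 5}.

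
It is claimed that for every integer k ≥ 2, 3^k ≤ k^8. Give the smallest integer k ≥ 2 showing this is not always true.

We need the least integer k ≥ 2 for which 3^k > k^8.
The first 21 eligible values, up to k = 22, all satisfy the conclusion.
k = 23: 3^k = 94143178827 and k^8 = 78310985281, so 94143178827 > 78310985281.
Thus k = 23 disproves the claim, and no smaller k works.

k = 23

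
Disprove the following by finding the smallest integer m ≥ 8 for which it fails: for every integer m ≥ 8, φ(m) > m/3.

A counterexample is any integer m ≥ 8 such that the claim fails; we check each in order.
The first 4 eligible values, up to m = 11, all satisfy the conclusion.
m = 12: φ(12) = 4 and 12/3 = 4, so φ(12) ≤ 12/3.

m = 12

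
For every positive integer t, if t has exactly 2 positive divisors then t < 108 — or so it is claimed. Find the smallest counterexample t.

For t = 2, 3, 5, 7, …, 101, 103, 107 the conclusion holds.
t = 109: τ(109) = 2; 109 ≥ 108.

t = 109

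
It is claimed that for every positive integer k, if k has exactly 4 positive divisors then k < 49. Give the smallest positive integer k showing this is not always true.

k = 51

Check each positive integer k in order until k has exactly 4 positive divisors but the claim fails.
For k = 6, 8, 10, 14, …, 38, 39, 46 the conclusion holds.
k = 51: τ(51) = 4; 51 ≥ 49.
Thus k = 51 disproves the claim, and no smaller k works.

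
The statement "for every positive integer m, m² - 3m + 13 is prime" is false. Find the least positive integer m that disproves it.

For m = 1, 2, 3, 4, …, 9, 10, 11 the conclusion holds.
m = 12: m² - 3m + 13 = 121 = 11 × 11, composite.

m = 12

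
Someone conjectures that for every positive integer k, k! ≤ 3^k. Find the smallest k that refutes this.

k = 7

We need the least positive integer k for which k! > 3^k.
k = 1: k! = 1 and 3^k = 3, so 1 ≤ 3.
k = 2: k! = 2 and 3^k = 9, so 2 ≤ 9.
k = 3: k! = 6 and 3^k = 27, so 6 ≤ 27.
k = 4: k! = 24 and 3^k = 81, so 24 ≤ 81.
k = 5: k! = 120 and 3^k = 243, so 120 ≤ 243.
k = 6: k! = 720 and 3^k = 729, so 720 ≤ 729.
k = 7: k! = 5040 and 3^k = 2187, so 5040 > 2187.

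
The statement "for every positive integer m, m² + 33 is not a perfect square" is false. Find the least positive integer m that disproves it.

We need the least positive integer m for which m² + 33 is a perfect square.
For m = 1, 2, 3 the conclusion holds.
m = 4: 4² + 33 = 49 = 7², a perfect square.

m = 4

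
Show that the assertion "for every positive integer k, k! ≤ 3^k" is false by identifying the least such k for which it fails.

A counterexample is any positive integer k such that k! > 3^k; we check each in order.
For k = 1, 2, 3, 4, 5, 6 the conclusion holds.
k = 7: k! = 5040 and 3^k = 2187, so 5040 > 2187.
Hence k = 7 is a counterexample.

k = 7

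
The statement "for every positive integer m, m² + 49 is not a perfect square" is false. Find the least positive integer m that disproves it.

For m = 1, 2, 3, 4, …, 21, 22, 23 the conclusion holds.
m = 24: 24² + 49 = 625 = 25², a perfect square.

m = 24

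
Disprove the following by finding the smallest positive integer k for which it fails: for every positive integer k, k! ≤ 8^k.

k = 20

A counterexample is any positive integer k such that k! > 8^k; we check each in order.
The first 19 eligible values, up to k = 19, all satisfy the conclusion.
k = 20: k! = 2432902008176640000 and 8^k = 1152921504606846976, so 2432902008176640000 > 1152921504606846976.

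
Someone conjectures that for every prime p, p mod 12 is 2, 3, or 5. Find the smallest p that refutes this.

p = 2: 2 mod 12 = 2.
p = 3: 3 mod 12 = 3.
p = 5: 5 mod 12 = 5.
p = 7: 7 mod 12 = 7 — not in {2, 3, 5}.

p = 7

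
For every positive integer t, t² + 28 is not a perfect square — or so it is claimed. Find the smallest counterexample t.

t = 6

For t = 1, 2, 3, 4, 5 the conclusion holds.
t = 6: 6² + 28 = 64 = 8², a perfect square.
Thus t = 6 disproves the claim, and no smaller t works.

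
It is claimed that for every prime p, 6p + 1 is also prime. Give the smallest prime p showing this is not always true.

We need the least prime p for which 6p + 1 is not prime.
For p = 2, 3, 5, 7, 11, 13, 17 the conclusion holds.
p = 19: 6p + 1 = 115 = 5 × 23, not prime.
Thus p = 19 disproves the claim, and no smaller p works.

p = 19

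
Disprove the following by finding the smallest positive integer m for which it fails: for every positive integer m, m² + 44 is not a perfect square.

m = 10

The first 9 eligible values, up to m = 9, all satisfy the conclusion.
m = 10: 10² + 44 = 144 = 12², a perfect square.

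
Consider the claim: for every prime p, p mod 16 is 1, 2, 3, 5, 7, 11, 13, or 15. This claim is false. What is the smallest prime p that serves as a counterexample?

p = 41

We need the least prime p for which the claim fails.
The first 12 eligible values, up to p = 37, all satisfy the conclusion.
p = 41: 41 mod 16 = 9 — not in {1, 2, 3, 5, 7, 11, 13, 15}.
Thus p = 41 disproves the claim, and no smaller p works.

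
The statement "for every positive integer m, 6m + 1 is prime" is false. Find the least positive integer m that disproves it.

We need the least positive integer m for which 6m + 1 is not prime.
m = 1: 6m + 1 = 7, prime.
m = 2: 6m + 1 = 13, prime.
m = 3: 6m + 1 = 19, prime.
m = 4: 6m + 1 = 25 = 5 × 5, composite.

m = 4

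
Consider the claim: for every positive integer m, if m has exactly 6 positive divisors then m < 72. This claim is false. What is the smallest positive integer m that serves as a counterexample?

m = 75

For m = 12, 18, 20, 28, …, 52, 63, 68 the conclusion holds.
m = 75: τ(75) = 6; 75 ≥ 72.
So m = 75 is the smallest counterexample.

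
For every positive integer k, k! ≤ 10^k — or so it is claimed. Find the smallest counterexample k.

k = 25

For k = 1, 2, 3, 4, …, 22, 23, 24 the conclusion holds.
k = 25: k! = 15511210043330985984000000 and 10^k = 10000000000000000000000000, so 15511210043330985984000000 > 10000000000000000000000000.
Hence k = 25 is a counterexample.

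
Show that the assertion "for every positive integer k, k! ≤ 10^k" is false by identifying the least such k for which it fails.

k = 25

We need the least positive integer k for which k! > 10^k.
The first 24 eligible values, up to k = 24, all satisfy the conclusion.
k = 25: k! = 15511210043330985984000000 and 10^k = 10000000000000000000000000, so 15511210043330985984000000 > 10000000000000000000000000.
Hence k = 25 is a counterexample.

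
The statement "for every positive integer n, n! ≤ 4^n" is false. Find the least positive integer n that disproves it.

n = 9

We need the least positive integer n for which n! > 4^n.
For n = 1, 2, 3, 4, 5, 6, 7, 8 the conclusion holds.
n = 9: n! = 362880 and 4^n = 262144, so 362880 > 262144.
Hence n = 9 is a counterexample.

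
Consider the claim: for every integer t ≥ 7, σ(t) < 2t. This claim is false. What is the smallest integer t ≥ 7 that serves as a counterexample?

A counterexample is any integer t ≥ 7 such that the claim fails; we check each in order.
t = 7: σ(7) = 8; 8 < 14.
t = 8: σ(8) = 15; 15 < 16.
t = 9: σ(9) = 13; 13 < 18.
t = 10: σ(10) = 18; 18 < 20.
t = 11: σ(11) = 12; 12 < 22.
t = 12: σ(12) = 28; 28 ≥ 24.

t = 12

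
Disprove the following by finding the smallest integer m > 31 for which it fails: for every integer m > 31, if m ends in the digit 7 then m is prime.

For m = 37, 47 the conclusion holds.
m = 57: 57 ends in 7; 57 = 3 × 19, composite.

m = 57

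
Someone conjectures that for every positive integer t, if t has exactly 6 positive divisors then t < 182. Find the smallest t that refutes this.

For t = 12, 18, 20, 28, …, 171, 172, 175 the conclusion holds.
t = 188: τ(188) = 6; 188 ≥ 182.
So t = 188 is the smallest counterexample.

t = 188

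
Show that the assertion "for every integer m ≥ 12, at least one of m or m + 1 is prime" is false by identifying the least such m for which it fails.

m = 14

We need the least integer m ≥ 12 for which m, m + 1 are both composite.
For m = 12, 13 the conclusion holds.
m = 14: 14 = 2 × 7; 15 = 3 × 5 — both composite.
So m = 14 is the smallest counterexample.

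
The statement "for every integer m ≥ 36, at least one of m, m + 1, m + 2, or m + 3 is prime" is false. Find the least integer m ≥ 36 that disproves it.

m = 48

We need the least integer m ≥ 36 for which m, m + 1, m + 2, m + 3 are all composite.
The first 12 eligible values, up to m = 47, all satisfy the conclusion.
m = 48: 48 = 2 × 24; 49 = 7 × 7; 50 = 2 × 25; 51 = 3 × 17 — all composite.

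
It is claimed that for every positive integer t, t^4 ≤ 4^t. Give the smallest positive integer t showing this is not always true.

t = 1: t^4 = 1 and 4^t = 4, so 1 ≤ 4.
t = 2: t^4 = 16 and 4^t = 16, so 16 ≤ 16.
t = 3: t^4 = 81 and 4^t = 64, so 81 > 64.
So t = 3 is the smallest counterexample.

t = 3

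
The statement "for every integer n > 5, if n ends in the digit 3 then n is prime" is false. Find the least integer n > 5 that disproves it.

Check each integer n > 5 in order until n ends in the digit 3 but n is not prime.
For n = 13, 23 the conclusion holds.
n = 33: 33 ends in 3; 33 = 3 × 11, composite.
Thus n = 33 disproves the claim, and no smaller n works.

n = 33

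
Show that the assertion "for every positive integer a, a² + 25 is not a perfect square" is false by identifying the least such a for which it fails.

a = 12

Check each positive integer a in order until a² + 25 is a perfect square.
The first 11 eligible values, up to a = 11, all satisfy the conclusion.
a = 12: 12² + 25 = 169 = 13², a perfect square.
So a = 12 is the smallest counterexample.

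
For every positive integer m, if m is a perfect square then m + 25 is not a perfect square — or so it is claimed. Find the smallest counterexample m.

m = 144

For m = 1, 4, 9, 16, …, 81, 100, 121 the conclusion holds.
m = 144: 144 = 12² and 144 + 25 = 169 = 13².
Thus m = 144 disproves the claim, and no smaller m works.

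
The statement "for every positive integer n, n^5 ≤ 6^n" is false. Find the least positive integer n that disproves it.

n = 3

We need the least positive integer n for which n^5 > 6^n.
n = 1: n^5 = 1 and 6^n = 6, so 1 ≤ 6.
n = 2: n^5 = 32 and 6^n = 36, so 32 ≤ 36.
n = 3: n^5 = 243 and 6^n = 216, so 243 > 216.
Thus n = 3 disproves the claim, and no smaller n works.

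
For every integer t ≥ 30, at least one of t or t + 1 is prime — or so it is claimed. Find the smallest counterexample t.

t = 32

t = 30: 31 is prime.
t = 31: 31 is prime.
t = 32: 32 = 2 × 16; 33 = 3 × 11 — both composite.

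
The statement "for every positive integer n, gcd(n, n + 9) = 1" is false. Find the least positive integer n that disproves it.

We need the least positive integer n for which gcd(n, n + 9) > 1.
n = 1: gcd(1, 10) = 1.
n = 2: gcd(2, 11) = 1.
n = 3: gcd(3, 12) = 3.

n = 3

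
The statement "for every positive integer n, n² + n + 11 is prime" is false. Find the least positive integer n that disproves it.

A counterexample is any positive integer n such that n² + n + 11 is not prime; we check each in order.
For n = 1, 2, 3, 4, 5, 6, 7, 8, 9 the conclusion holds.
n = 10: n² + n + 11 = 121 = 11 × 11, composite.

n = 10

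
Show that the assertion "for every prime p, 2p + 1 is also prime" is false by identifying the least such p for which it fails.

We need the least prime p for which 2p + 1 is not prime.
p = 2: 2p + 1 = 5, prime.
p = 3: 2p + 1 = 7, prime.
p = 5: 2p + 1 = 11, prime.
p = 7: 2p + 1 = 15 = 3 × 5, not prime.
Hence p = 7 is a counterexample.

p = 7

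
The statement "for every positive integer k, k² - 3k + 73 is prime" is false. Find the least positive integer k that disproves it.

k = 1: k² - 3k + 73 = 71, prime.
k = 2: k² - 3k + 73 = 71, prime.
k = 3: k² - 3k + 73 = 73, prime.
k = 4: k² - 3k + 73 = 77 = 7 × 11, composite.
Thus k = 4 disproves the claim, and no smaller k works.

k = 4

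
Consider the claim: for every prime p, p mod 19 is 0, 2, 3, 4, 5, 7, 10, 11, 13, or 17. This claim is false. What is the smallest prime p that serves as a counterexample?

We need the least prime p for which the claim fails.
For p = 2, 3, 5, 7, 11, 13, 17, 19, 23, 29 the conclusion holds.
p = 31: 31 mod 19 = 12 — not in {0, 2, 3, 4, 5, 7, 10, 11, 13, 17}.

p = 31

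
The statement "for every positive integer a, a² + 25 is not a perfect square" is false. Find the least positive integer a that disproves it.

a = 12

Check each positive integer a in order until a² + 25 is a perfect square.
For a = 1, 2, 3, 4, …, 9, 10, 11 the conclusion holds.
a = 12: 12² + 25 = 169 = 13², a perfect square.
Thus a = 12 disproves the claim, and no smaller a works.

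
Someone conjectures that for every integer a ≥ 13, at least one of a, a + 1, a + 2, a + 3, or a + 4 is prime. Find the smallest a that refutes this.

a = 24

A counterexample is any integer a ≥ 13 such that a, a + 1, a + 2, a + 3, a + 4 are all composite; we check each in order.
For a = 13, 14, 15, 16, …, 21, 22, 23 the conclusion holds.
a = 24: 24 = 2 × 12; 25 = 5 × 5; 26 = 2 × 13; 27 = 3 × 9; 28 = 2 × 14 — all composite.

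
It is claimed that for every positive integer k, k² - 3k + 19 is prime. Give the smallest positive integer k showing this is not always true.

k = 18

Check each positive integer k in order until k² - 3k + 19 is not prime.
For k = 1, 2, 3, 4, …, 15, 16, 17 the conclusion holds.
k = 18: k² - 3k + 19 = 289 = 17 × 17, composite.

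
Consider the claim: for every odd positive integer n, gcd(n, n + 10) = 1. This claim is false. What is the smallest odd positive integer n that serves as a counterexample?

n = 5

n = 1: gcd(1, 11) = 1.
n = 3: gcd(3, 13) = 1.
n = 5: gcd(5, 15) = 5.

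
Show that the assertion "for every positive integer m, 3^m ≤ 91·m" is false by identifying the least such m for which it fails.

m = 6

We need the least positive integer m for which 3^m > 91·m.
m = 1: 3^m = 3 and 91·m = 91, so 3 ≤ 91.
m = 2: 3^m = 9 and 91·m = 182, so 9 ≤ 182.
m = 3: 3^m = 27 and 91·m = 273, so 27 ≤ 273.
m = 4: 3^m = 81 and 91·m = 364, so 81 ≤ 364.
m = 5: 3^m = 243 and 91·m = 455, so 243 ≤ 455.
m = 6: 3^m = 729 and 91·m = 546, so 729 > 546.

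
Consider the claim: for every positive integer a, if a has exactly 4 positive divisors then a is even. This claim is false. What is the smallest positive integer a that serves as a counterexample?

a = 15

Check each positive integer a in order until a has exactly 4 positive divisors but a is odd.
a = 6: divisors of 6: 1, 2, 3, 6; 6 is even.
a = 8: divisors of 8: 1, 2, 4, 8; 8 is even.
a = 10: divisors of 10: 1, 2, 5, 10; 10 is even.
a = 14: divisors of 14: 1, 2, 7, 14; 14 is even.
a = 15: divisors of 15: 1, 3, 5, 15; 15 is odd.
Thus a = 15 disproves the claim, and no smaller a works.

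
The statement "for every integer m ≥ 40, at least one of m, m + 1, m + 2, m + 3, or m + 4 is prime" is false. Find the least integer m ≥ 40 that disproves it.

m = 48

We need the least integer m ≥ 40 for which m, m + 1, m + 2, m + 3, m + 4 are all composite.
For m = 40, 41, 42, 43, 44, 45, 46, 47 the conclusion holds.
m = 48: 48 = 2 × 24; 49 = 7 × 7; 50 = 2 × 25; 51 = 3 × 17; 52 = 2 × 26 — all composite.
So m = 48 is the smallest counterexample.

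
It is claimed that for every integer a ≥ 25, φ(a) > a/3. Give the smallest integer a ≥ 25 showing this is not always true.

a = 30

We need the least integer a ≥ 25 for which the claim fails.
The first 5 eligible values, up to a = 29, all satisfy the conclusion.
a = 30: φ(30) = 8 and 30/3 = 10, so φ(30) ≤ 30/3.
Thus a = 30 disproves the claim, and no smaller a works.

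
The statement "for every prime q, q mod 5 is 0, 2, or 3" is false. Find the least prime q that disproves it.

q = 11

We need the least prime q for which the claim fails.
The first 4 eligible values, up to q = 7, all satisfy the conclusion.
q = 11: 11 mod 5 = 1 — not in {0, 2, 3}.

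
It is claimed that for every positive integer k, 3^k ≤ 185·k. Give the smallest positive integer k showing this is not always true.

k = 1: 3^k = 3 and 185·k = 185, so 3 ≤ 185.
k = 2: 3^k = 9 and 185·k = 370, so 9 ≤ 370.
k = 3: 3^k = 27 and 185·k = 555, so 27 ≤ 555.
k = 4: 3^k = 81 and 185·k = 740, so 81 ≤ 740.
k = 5: 3^k = 243 and 185·k = 925, so 243 ≤ 925.
k = 6: 3^k = 729 and 185·k = 1110, so 729 ≤ 1110.
k = 7: 3^k = 2187 and 185·k = 1295, so 2187 > 1295.

k = 7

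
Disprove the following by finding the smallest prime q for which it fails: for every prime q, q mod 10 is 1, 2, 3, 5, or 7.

q = 2: 2 mod 10 = 2.
q = 3: 3 mod 10 = 3.
q = 5: 5 mod 10 = 5.
q = 7: 7 mod 10 = 7.
q = 11: 11 mod 10 = 1.
q = 13: 13 mod 10 = 3.
q = 17: 17 mod 10 = 7.
q = 19: 19 mod 10 = 9 — not in {1, 2, 3, 5, 7}.

q = 19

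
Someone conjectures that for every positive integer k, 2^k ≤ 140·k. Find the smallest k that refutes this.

k = 11

We need the least positive integer k for which 2^k > 140·k.
The first 10 eligible values, up to k = 10, all satisfy the conclusion.
k = 11: 2^k = 2048 and 140·k = 1540, so 2048 > 1540.
So k = 11 is the smallest counterexample.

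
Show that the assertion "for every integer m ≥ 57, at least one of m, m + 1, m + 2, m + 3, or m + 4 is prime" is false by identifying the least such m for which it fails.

m = 62

We need the least integer m ≥ 57 for which m, m + 1, m + 2, m + 3, m + 4 are all composite.
m = 57: 59 is prime.
m = 58: 59 is prime.
m = 59: 59 is prime.
m = 60: 61 is prime.
m = 61: 61 is prime.
m = 62: 62 = 2 × 31; 63 = 3 × 21; 64 = 2 × 32; 65 = 5 × 13; 66 = 2 × 33 — all composite.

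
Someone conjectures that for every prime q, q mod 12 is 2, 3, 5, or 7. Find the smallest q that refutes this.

We need the least prime q for which the claim fails.
For q = 2, 3, 5, 7 the conclusion holds.
q = 11: 11 mod 12 = 11 — not in {2, 3, 5, 7}.

q = 11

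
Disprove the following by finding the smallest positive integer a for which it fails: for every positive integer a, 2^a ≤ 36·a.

a = 9

A counterexample is any positive integer a such that 2^a > 36·a; we check each in order.
For a = 1, 2, 3, 4, 5, 6, 7, 8 the conclusion holds.
a = 9: 2^a = 512 and 36·a = 324, so 512 > 324.
Hence a = 9 is a counterexample.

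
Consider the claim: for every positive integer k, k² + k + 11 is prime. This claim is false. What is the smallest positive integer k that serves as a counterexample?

k = 10

We need the least positive integer k for which k² + k + 11 is not prime.
The first 9 eligible values, up to k = 9, all satisfy the conclusion.
k = 10: k² + k + 11 = 121 = 11 × 11, composite.
Hence k = 10 is a counterexample.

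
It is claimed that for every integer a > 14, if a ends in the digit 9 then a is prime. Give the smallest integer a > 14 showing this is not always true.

a = 19: 19 ends in 9 and is prime.
a = 29: 29 ends in 9 and is prime.
a = 39: 39 ends in 9; 39 = 3 × 13, composite.
So a = 39 is the smallest counterexample.

a = 39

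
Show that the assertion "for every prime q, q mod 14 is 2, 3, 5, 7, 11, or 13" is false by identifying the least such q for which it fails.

q = 23

A counterexample is any prime q such that the claim fails; we check each in order.
The first 8 eligible values, up to q = 19, all satisfy the conclusion.
q = 23: 23 mod 14 = 9 — not in {2, 3, 5, 7, 11, 13}.
So q = 23 is the smallest counterexample.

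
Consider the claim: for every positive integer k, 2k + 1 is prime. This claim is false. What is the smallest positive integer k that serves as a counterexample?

k = 4

We need the least positive integer k for which 2k + 1 is not prime.
k = 1: 2k + 1 = 3, prime.
k = 2: 2k + 1 = 5, prime.
k = 3: 2k + 1 = 7, prime.
k = 4: 2k + 1 = 9 = 3 × 3, composite.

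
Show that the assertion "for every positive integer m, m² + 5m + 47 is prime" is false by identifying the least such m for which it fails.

m = 38

We need the least positive integer m for which m² + 5m + 47 is not prime.
For m = 1, 2, 3, 4, …, 35, 36, 37 the conclusion holds.
m = 38: m² + 5m + 47 = 1681 = 41 × 41, composite.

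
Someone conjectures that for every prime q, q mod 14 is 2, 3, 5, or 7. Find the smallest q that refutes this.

q = 11

A counterexample is any prime q such that the claim fails; we check each in order.
q = 2: 2 mod 14 = 2.
q = 3: 3 mod 14 = 3.
q = 5: 5 mod 14 = 5.
q = 7: 7 mod 14 = 7.
q = 11: 11 mod 14 = 11 — not in {2, 3, 5, 7}.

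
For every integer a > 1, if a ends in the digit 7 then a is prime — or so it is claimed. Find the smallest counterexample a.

A counterexample is any integer a > 1 such that a ends in the digit 7 but a is not prime; we check each in order.
a = 7: 7 ends in 7 and is prime.
a = 17: 17 ends in 7 and is prime.
a = 27: 27 ends in 7; 27 = 3 × 9, composite.
Hence a = 27 is a counterexample.

a = 27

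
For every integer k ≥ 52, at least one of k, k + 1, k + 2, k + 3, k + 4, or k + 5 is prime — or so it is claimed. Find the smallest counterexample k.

k = 90

For k = 52, 53, 54, 55, …, 87, 88, 89 the conclusion holds.
k = 90: 90 = 2 × 45; 91 = 7 × 13; 92 = 2 × 46; 93 = 3 × 31; 94 = 2 × 47; 95 = 5 × 19 — all composite.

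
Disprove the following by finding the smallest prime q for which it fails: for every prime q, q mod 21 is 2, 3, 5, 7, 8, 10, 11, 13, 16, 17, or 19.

A counterexample is any prime q such that the claim fails; we check each in order.
For q = 2, 3, 5, 7, …, 29, 31, 37 the conclusion holds.
q = 41: 41 mod 21 = 20 — not in {2, 3, 5, 7, 8, 10, 11, 13, 16, 17, 19}.
Hence q = 41 is a counterexample.

q = 41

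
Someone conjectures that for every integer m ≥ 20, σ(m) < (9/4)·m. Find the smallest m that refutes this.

m = 24

A counterexample is any integer m ≥ 20 such that the claim fails; we check each in order.
The first 4 eligible values, up to m = 23, all satisfy the conclusion.
m = 24: σ(24) = 60; 60 ≥ 54.
So m = 24 is the smallest counterexample.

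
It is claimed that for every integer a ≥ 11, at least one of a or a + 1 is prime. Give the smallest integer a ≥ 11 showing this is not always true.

We need the least integer a ≥ 11 for which a, a + 1 are both composite.
a = 11: 11 is prime.
a = 12: 13 is prime.
a = 13: 13 is prime.
a = 14: 14 = 2 × 7; 15 = 3 × 5 — both composite.
So a = 14 is the smallest counterexample.

a = 14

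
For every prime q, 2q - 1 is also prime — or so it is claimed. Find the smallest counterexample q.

Check each prime q in order until 2q - 1 is not prime.
q = 2: 2q - 1 = 3, prime.
q = 3: 2q - 1 = 5, prime.
q = 5: 2q - 1 = 9 = 3 × 3, not prime.
So q = 5 is the smallest counterexample.

q = 5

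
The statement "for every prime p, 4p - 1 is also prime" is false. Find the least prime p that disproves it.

p = 7

Check each prime p in order until 4p - 1 is not prime.
For p = 2, 3, 5 the conclusion holds.
p = 7: 4p - 1 = 27 = 3 × 9, not prime.
Hence p = 7 is a counterexample.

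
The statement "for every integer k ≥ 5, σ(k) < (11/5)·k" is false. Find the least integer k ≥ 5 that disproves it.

We need the least integer k ≥ 5 for which the claim fails.
The first 7 eligible values, up to k = 11, all satisfy the conclusion.
k = 12: σ(12) = 28; 28 ≥ 132/5.

k = 12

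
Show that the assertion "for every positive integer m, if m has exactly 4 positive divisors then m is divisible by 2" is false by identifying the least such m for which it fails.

m = 15

We need the least positive integer m for which m has exactly 4 positive divisors but m is not divisible by 2.
The first 4 eligible values, up to m = 14, all satisfy the conclusion.
m = 15: τ(15) = 4; 15 mod 2 = 1.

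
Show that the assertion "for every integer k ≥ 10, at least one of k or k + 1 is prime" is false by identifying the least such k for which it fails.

We need the least integer k ≥ 10 for which k, k + 1 are both composite.
For k = 10, 11, 12, 13 the conclusion holds.
k = 14: 14 = 2 × 7; 15 = 3 × 5 — both composite.
Hence k = 14 is a counterexample.

k = 14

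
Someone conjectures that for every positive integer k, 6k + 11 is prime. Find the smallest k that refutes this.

k = 4

k = 1: 6k + 11 = 17, prime.
k = 2: 6k + 11 = 23, prime.
k = 3: 6k + 11 = 29, prime.
k = 4: 6k + 11 = 35 = 5 × 7, composite.
Thus k = 4 disproves the claim, and no smaller k works.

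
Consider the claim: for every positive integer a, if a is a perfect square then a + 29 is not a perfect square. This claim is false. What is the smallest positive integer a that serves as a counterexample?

We need the least positive integer a for which a is a perfect square but a + 29 is a perfect square.
The first 13 eligible values, up to a = 169, all satisfy the conclusion.
a = 196: 196 = 14² and 196 + 29 = 225 = 15².

a = 196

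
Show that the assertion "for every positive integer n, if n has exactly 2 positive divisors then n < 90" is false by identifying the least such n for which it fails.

A counterexample is any positive integer n such that n has exactly 2 positive divisors but the claim fails; we check each in order.
The first 24 eligible values, up to n = 89, all satisfy the conclusion.
n = 97: τ(97) = 2; 97 ≥ 90.
Hence n = 97 is a counterexample.

n = 97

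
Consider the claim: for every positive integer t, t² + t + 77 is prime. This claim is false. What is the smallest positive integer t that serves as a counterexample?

t = 6

A counterexample is any positive integer t such that t² + t + 77 is not prime; we check each in order.
The first 5 eligible values, up to t = 5, all satisfy the conclusion.
t = 6: t² + t + 77 = 119 = 7 × 17, composite.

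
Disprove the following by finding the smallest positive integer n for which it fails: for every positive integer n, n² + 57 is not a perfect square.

n = 8

Check each positive integer n in order until n² + 57 is a perfect square.
For n = 1, 2, 3, 4, 5, 6, 7 the conclusion holds.
n = 8: 8² + 57 = 121 = 11², a perfect square.
So n = 8 is the smallest counterexample.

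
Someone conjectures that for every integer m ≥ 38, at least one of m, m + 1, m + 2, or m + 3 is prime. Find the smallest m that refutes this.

m = 48

The first 10 eligible values, up to m = 47, all satisfy the conclusion.
m = 48: 48 = 2 × 24; 49 = 7 × 7; 50 = 2 × 25; 51 = 3 × 17 — all composite.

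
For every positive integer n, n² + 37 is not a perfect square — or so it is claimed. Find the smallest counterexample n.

n = 18

Check each positive integer n in order until n² + 37 is a perfect square.
For n = 1, 2, 3, 4, …, 15, 16, 17 the conclusion holds.
n = 18: 18² + 37 = 361 = 19², a perfect square.
So n = 18 is the smallest counterexample.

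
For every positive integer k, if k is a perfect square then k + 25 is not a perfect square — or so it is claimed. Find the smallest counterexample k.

k = 144

For k = 1, 4, 9, 16, …, 81, 100, 121 the conclusion holds.
k = 144: 144 = 12² and 144 + 25 = 169 = 13².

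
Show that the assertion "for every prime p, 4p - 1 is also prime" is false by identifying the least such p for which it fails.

Check each prime p in order until 4p - 1 is not prime.
For p = 2, 3, 5 the conclusion holds.
p = 7: 4p - 1 = 27 = 3 × 9, not prime.
So p = 7 is the smallest counterexample.

p = 7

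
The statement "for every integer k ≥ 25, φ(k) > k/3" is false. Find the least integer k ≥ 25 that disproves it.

For k = 25, 26, 27, 28, 29 the conclusion holds.
k = 30: φ(30) = 8 and 30/3 = 10, so φ(30) ≤ 30/3.
Thus k = 30 disproves the claim, and no smaller k works.

k = 30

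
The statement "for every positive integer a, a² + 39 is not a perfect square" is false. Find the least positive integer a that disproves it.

Check each positive integer a in order until a² + 39 is a perfect square.
a = 1: 1² + 39 = 40, not a perfect square.
a = 2: 2² + 39 = 43, not a perfect square.
a = 3: 3² + 39 = 48, not a perfect square.
a = 4: 4² + 39 = 55, not a perfect square.
a = 5: 5² + 39 = 64 = 8², a perfect square.

a = 5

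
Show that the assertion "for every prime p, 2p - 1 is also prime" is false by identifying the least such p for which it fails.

For p = 2, 3 the conclusion holds.
p = 5: 2p - 1 = 9 = 3 × 3, not prime.
Hence p = 5 is a counterexample.

p = 5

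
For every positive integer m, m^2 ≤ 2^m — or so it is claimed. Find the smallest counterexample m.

m = 3

Check each positive integer m in order until m^2 > 2^m.
For m = 1, 2 the conclusion holds.
m = 3: m^2 = 9 and 2^m = 8, so 9 > 8.
So m = 3 is the smallest counterexample.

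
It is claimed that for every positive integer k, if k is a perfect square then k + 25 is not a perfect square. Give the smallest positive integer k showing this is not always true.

A counterexample is any positive integer k such that k is a perfect square but k + 25 is a perfect square; we check each in order.
The first 11 eligible values, up to k = 121, all satisfy the conclusion.
k = 144: 144 = 12² and 144 + 25 = 169 = 13².
Hence k = 144 is a counterexample.

k = 144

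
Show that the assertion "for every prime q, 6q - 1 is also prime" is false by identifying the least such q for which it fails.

q = 11

q = 2: 6q - 1 = 11, prime.
q = 3: 6q - 1 = 17, prime.
q = 5: 6q - 1 = 29, prime.
q = 7: 6q - 1 = 41, prime.
q = 11: 6q - 1 = 65 = 5 × 13, not prime.
Hence q = 11 is a counterexample.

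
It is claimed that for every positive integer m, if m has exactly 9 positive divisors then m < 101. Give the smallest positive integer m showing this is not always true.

For m = 36, 100 the conclusion holds.
m = 196: τ(196) = 9; 196 ≥ 101.
So m = 196 is the smallest counterexample.

m = 196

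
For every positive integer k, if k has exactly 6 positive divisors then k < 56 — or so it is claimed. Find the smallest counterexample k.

A counterexample is any positive integer k such that k has exactly 6 positive divisors but the claim fails; we check each in order.
The first 9 eligible values, up to k = 52, all satisfy the conclusion.
k = 63: τ(63) = 6; 63 ≥ 56.
Hence k = 63 is a counterexample.

k = 63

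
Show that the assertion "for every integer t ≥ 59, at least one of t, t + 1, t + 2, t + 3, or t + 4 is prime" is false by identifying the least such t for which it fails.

We need the least integer t ≥ 59 for which t, t + 1, t + 2, t + 3, t + 4 are all composite.
t = 59: 59 is prime.
t = 60: 61 is prime.
t = 61: 61 is prime.
t = 62: 62 = 2 × 31; 63 = 3 × 21; 64 = 2 × 32; 65 = 5 × 13; 66 = 2 × 33 — all composite.

t = 62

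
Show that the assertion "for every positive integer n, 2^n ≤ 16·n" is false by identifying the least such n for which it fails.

n = 7

A counterexample is any positive integer n such that 2^n > 16·n; we check each in order.
For n = 1, 2, 3, 4, 5, 6 the conclusion holds.
n = 7: 2^n = 128 and 16·n = 112, so 128 > 112.
Thus n = 7 disproves the claim, and no smaller n works.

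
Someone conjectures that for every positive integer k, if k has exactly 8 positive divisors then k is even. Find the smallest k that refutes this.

k = 105

For k = 24, 30, 40, 42, …, 88, 102, 104 the conclusion holds.
k = 105: divisors of 105: 1, 3, 5, 7, 15, 21, 35, 105; 105 is odd.
Thus k = 105 disproves the claim, and no smaller k works.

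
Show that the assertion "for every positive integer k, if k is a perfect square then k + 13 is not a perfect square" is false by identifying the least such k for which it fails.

k = 36

k = 1: 1 + 13 = 14, not a perfect square.
k = 4: 4 + 13 = 17, not a perfect square.
k = 9: 9 + 13 = 22, not a perfect square.
k = 16: 16 + 13 = 29, not a perfect square.
k = 25: 25 + 13 = 38, not a perfect square.
k = 36: 36 = 6² and 36 + 13 = 49 = 7².
Thus k = 36 disproves the claim, and no smaller k works.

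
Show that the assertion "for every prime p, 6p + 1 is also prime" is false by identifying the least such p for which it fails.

Check each prime p in order until 6p + 1 is not prime.
p = 2: 6p + 1 = 13, prime.
p = 3: 6p + 1 = 19, prime.
p = 5: 6p + 1 = 31, prime.
p = 7: 6p + 1 = 43, prime.
p = 11: 6p + 1 = 67, prime.
p = 13: 6p + 1 = 79, prime.
p = 17: 6p + 1 = 103, prime.
p = 19: 6p + 1 = 115 = 5 × 23, not prime.
Hence p = 19 is a counterexample.

p = 19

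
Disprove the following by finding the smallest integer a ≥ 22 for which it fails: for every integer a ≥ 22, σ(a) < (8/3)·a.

a = 60

A counterexample is any integer a ≥ 22 such that the claim fails; we check each in order.
The first 38 eligible values, up to a = 59, all satisfy the conclusion.
a = 60: σ(60) = 168; 168 ≥ 160.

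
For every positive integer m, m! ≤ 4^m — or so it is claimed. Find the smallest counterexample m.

m = 9

m = 1: m! = 1 and 4^m = 4, so 1 ≤ 4.
m = 2: m! = 2 and 4^m = 16, so 2 ≤ 16.
m = 3: m! = 6 and 4^m = 64, so 6 ≤ 64.
m = 4: m! = 24 and 4^m = 256, so 24 ≤ 256.
m = 5: m! = 120 and 4^m = 1024, so 120 ≤ 1024.
m = 6: m! = 720 and 4^m = 4096, so 720 ≤ 4096.
m = 7: m! = 5040 and 4^m = 16384, so 5040 ≤ 16384.
m = 8: m! = 40320 and 4^m = 65536, so 40320 ≤ 65536.
m = 9: m! = 362880 and 4^m = 262144, so 362880 > 262144.
Hence m = 9 is a counterexample.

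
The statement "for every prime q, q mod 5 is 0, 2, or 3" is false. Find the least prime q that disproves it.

For q = 2, 3, 5, 7 the conclusion holds.
q = 11: 11 mod 5 = 1 — not in {0, 2, 3}.

q = 11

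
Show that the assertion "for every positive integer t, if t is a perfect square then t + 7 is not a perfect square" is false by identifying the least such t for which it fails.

A counterexample is any positive integer t such that t is a perfect square but t + 7 is a perfect square; we check each in order.
For t = 1, 4 the conclusion holds.
t = 9: 9 = 3² and 9 + 7 = 16 = 4².

t = 9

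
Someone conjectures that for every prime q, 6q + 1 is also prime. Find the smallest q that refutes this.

A counterexample is any prime q such that 6q + 1 is not prime; we check each in order.
The first 7 eligible values, up to q = 17, all satisfy the conclusion.
q = 19: 6q + 1 = 115 = 5 × 23, not prime.

q = 19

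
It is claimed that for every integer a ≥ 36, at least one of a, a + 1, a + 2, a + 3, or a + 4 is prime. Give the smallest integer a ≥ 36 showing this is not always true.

The first 12 eligible values, up to a = 47, all satisfy the conclusion.
a = 48: 48 = 2 × 24; 49 = 7 × 7; 50 = 2 × 25; 51 = 3 × 17; 52 = 2 × 26 — all composite.
So a = 48 is the smallest counterexample.

a = 48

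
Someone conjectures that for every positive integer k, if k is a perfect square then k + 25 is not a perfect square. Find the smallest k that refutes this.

k = 144

A counterexample is any positive integer k such that k is a perfect square but k + 25 is a perfect square; we check each in order.
The first 11 eligible values, up to k = 121, all satisfy the conclusion.
k = 144: 144 = 12² and 144 + 25 = 169 = 13².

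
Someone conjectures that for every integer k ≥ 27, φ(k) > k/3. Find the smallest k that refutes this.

Check each integer k ≥ 27 in order until the claim fails.
k = 27: φ(27) = 18 and 27/3 = 9, so φ(27) > 27/3.
k = 28: φ(28) = 12 and 28/3 = 28/3, so φ(28) > 28/3.
k = 29: φ(29) = 28 and 29/3 = 29/3, so φ(29) > 29/3.
k = 30: φ(30) = 8 and 30/3 = 10, so φ(30) ≤ 30/3.
Thus k = 30 disproves the claim, and no smaller k works.

k = 30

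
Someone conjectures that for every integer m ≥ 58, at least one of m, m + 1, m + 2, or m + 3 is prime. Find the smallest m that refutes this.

m = 62

Check each integer m ≥ 58 in order until m, m + 1, m + 2, m + 3 are all composite.
For m = 58, 59, 60, 61 the conclusion holds.
m = 62: 62 = 2 × 31; 63 = 3 × 21; 64 = 2 × 32; 65 = 5 × 13 — all composite.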